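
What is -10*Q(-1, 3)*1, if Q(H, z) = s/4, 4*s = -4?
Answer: 5/2 ≈ 2.5000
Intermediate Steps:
s = -1 (s = (¼)*(-4) = -1)
Q(H, z) = -¼ (Q(H, z) = -1/4 = -1*¼ = -¼)
-10*Q(-1, 3)*1 = -10*(-¼)*1 = (5/2)*1 = 5/2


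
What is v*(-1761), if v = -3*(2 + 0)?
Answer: 10566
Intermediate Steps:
v = -6 (v = -3*2 = -6)
v*(-1761) = -6*(-1761) = 10566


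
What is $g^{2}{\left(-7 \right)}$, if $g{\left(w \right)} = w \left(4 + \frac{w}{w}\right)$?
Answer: $1225$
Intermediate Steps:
$g{\left(w \right)} = 5 w$ ($g{\left(w \right)} = w \left(4 + 1\right) = w 5 = 5 w$)
$g^{2}{\left(-7 \right)} = \left(5 \left(-7\right)\right)^{2} = \left(-35\right)^{2} = 1225$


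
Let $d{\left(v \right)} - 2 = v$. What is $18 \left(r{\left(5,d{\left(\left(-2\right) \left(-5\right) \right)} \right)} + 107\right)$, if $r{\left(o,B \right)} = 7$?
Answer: $2052$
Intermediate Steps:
$d{\left(v \right)} = 2 + v$
$18 \left(r{\left(5,d{\left(\left(-2\right) \left(-5\right) \right)} \right)} + 107\right) = 18 \left(7 + 107\right) = 18 \cdot 114 = 2052$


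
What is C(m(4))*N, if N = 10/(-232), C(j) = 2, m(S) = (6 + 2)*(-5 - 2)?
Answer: -5/58 ≈ -0.086207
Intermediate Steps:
m(S) = -56 (m(S) = 8*(-7) = -56)
N = -5/116 (N = 10*(-1/232) = -5/116 ≈ -0.043103)
C(m(4))*N = 2*(-5/116) = -5/58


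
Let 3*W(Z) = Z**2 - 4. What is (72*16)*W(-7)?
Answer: 17280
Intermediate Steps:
W(Z) = -4/3 + Z**2/3 (W(Z) = (Z**2 - 4)/3 = (-4 + Z**2)/3 = -4/3 + Z**2/3)
(72*16)*W(-7) = (72*16)*(-4/3 + (1/3)*(-7)**2) = 1152*(-4/3 + (1/3)*49) = 1152*(-4/3 + 49/3) = 1152*15 = 17280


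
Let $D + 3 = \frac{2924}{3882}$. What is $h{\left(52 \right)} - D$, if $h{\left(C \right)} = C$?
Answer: $\frac{105293}{1941} \approx 54.247$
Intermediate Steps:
$D = - \frac{4361}{1941}$ ($D = -3 + \frac{2924}{3882} = -3 + 2924 \cdot \frac{1}{3882} = -3 + \frac{1462}{1941} = - \frac{4361}{1941} \approx -2.2468$)
$h{\left(52 \right)} - D = 52 - - \frac{4361}{1941} = 52 + \frac{4361}{1941} = \frac{105293}{1941}$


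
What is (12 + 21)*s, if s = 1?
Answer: 33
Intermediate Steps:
(12 + 21)*s = (12 + 21)*1 = 33*1 = 33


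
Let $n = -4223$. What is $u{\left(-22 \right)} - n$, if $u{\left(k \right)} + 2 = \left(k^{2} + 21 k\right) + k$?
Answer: $4221$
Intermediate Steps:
$u{\left(k \right)} = -2 + k^{2} + 22 k$ ($u{\left(k \right)} = -2 + \left(\left(k^{2} + 21 k\right) + k\right) = -2 + \left(k^{2} + 22 k\right) = -2 + k^{2} + 22 k$)
$u{\left(-22 \right)} - n = \left(-2 + \left(-22\right)^{2} + 22 \left(-22\right)\right) - -4223 = \left(-2 + 484 - 484\right) + 4223 = -2 + 4223 = 4221$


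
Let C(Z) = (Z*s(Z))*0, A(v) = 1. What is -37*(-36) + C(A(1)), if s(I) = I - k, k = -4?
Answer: 1332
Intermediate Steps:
s(I) = 4 + I (s(I) = I - 1*(-4) = I + 4 = 4 + I)
C(Z) = 0 (C(Z) = (Z*(4 + Z))*0 = 0)
-37*(-36) + C(A(1)) = -37*(-36) + 0 = 1332 + 0 = 1332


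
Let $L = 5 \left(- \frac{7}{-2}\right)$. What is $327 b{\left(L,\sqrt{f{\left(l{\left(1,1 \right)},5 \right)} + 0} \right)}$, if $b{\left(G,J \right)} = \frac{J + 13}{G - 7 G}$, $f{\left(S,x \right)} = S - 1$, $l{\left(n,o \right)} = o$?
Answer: $- \frac{1417}{35} \approx -40.486$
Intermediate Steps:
$L = \frac{35}{2}$ ($L = 5 \left(\left(-7\right) \left(- \frac{1}{2}\right)\right) = 5 \cdot \frac{7}{2} = \frac{35}{2} \approx 17.5$)
$f{\left(S,x \right)} = -1 + S$
$b{\left(G,J \right)} = - \frac{13 + J}{6 G}$ ($b{\left(G,J \right)} = \frac{13 + J}{\left(-6\right) G} = \left(13 + J\right) \left(- \frac{1}{6 G}\right) = - \frac{13 + J}{6 G}$)
$327 b{\left(L,\sqrt{f{\left(l{\left(1,1 \right)},5 \right)} + 0} \right)} = 327 \frac{-13 - \sqrt{\left(-1 + 1\right) + 0}}{6 \cdot \frac{35}{2}} = 327 \cdot \frac{1}{6} \cdot \frac{2}{35} \left(-13 - \sqrt{0 + 0}\right) = 327 \cdot \frac{1}{6} \cdot \frac{2}{35} \left(-13 - \sqrt{0}\right) = 327 \cdot \frac{1}{6} \cdot \frac{2}{35} \left(-13 - 0\right) = 327 \cdot \frac{1}{6} \cdot \frac{2}{35} \left(-13 + 0\right) = 327 \cdot \frac{1}{6} \cdot \frac{2}{35} \left(-13\right) = 327 \left(- \frac{13}{105}\right) = - \frac{1417}{35}$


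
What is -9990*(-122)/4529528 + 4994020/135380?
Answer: 284819398237/7665093758 ≈ 37.158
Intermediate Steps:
-9990*(-122)/4529528 + 4994020/135380 = 1218780*(1/4529528) + 4994020*(1/135380) = 304695/1132382 + 249701/6769 = 284819398237/7665093758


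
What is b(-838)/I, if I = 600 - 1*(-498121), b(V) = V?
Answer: -838/498721 ≈ -0.0016803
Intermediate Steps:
I = 498721 (I = 600 + 498121 = 498721)
b(-838)/I = -838/498721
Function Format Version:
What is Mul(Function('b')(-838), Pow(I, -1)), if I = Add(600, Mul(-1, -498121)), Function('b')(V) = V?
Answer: Rational(-838, 498721) ≈ -0.0016803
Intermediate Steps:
I = 498721 (I = Add(600, 498121) = 498721)
Mul(Function('b')(-838), Pow(I, -1)) = Mul(-838, Pow(498721, -1)) = Mul(-838, Rational(1, 498721)) = Rational(-838, 498721)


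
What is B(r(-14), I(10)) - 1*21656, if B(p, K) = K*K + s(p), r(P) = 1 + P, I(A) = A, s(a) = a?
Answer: -21569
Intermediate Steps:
B(p, K) = p + K² (B(p, K) = K*K + p = K² + p = p + K²)
B(r(-14), I(10)) - 1*21656 = ((1 - 14) + 10²) - 1*21656 = (-13 + 100) - 21656 = 87 - 21656 = -21569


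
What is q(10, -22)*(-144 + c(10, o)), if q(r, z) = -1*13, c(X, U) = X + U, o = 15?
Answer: 1547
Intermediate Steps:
c(X, U) = U + X
q(r, z) = -13
q(10, -22)*(-144 + c(10, o)) = -13*(-144 + (15 + 10)) = -13*(-144 + 25) = -13*(-119) = 1547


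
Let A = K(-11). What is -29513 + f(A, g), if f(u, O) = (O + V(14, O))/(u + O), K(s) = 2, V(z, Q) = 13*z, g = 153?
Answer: -914836/31 ≈ -29511.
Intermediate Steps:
A = 2
f(u, O) = (182 + O)/(O + u) (f(u, O) = (O + 13*14)/(u + O) = (O + 182)/(O + u) = (182 + O)/(O + u))
-29513 + f(A, g) = -29513 + (182 + 153)/(153 + 2) = -29513 + 335/155 = -29513 + (1/155)*335 = -29513 + 67/31 = -914836/31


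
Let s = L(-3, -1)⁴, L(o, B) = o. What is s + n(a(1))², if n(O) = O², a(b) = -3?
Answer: 162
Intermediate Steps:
s = 81 (s = (-3)⁴ = 81)
s + n(a(1))² = 81 + ((-3)²)² = 81 + 9² = 81 + 81 = 162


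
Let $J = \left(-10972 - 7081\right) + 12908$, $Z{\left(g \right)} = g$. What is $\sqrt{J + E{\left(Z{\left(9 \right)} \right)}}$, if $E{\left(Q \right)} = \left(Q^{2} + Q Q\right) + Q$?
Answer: $i \sqrt{4974} \approx 70.527 i$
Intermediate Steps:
$J = -5145$ ($J = -18053 + 12908 = -5145$)
$E{\left(Q \right)} = Q + 2 Q^{2}$ ($E{\left(Q \right)} = \left(Q^{2} + Q^{2}\right) + Q = 2 Q^{2} + Q = Q + 2 Q^{2}$)
$\sqrt{J + E{\left(Z{\left(9 \right)} \right)}} = \sqrt{-5145 + 9 \left(1 + 2 \cdot 9\right)} = \sqrt{-5145 + 9 \left(1 + 18\right)} = \sqrt{-5145 + 9 \cdot 19} = \sqrt{-5145 + 171} = \sqrt{-4974} = i \sqrt{4974}$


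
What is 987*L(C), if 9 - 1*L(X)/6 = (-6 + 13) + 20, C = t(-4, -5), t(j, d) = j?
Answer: -106596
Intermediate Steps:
C = -4
L(X) = -108 (L(X) = 54 - 6*((-6 + 13) + 20) = 54 - 6*(7 + 20) = 54 - 6*27 = 54 - 162 = -108)
987*L(C) = 987*(-108) = -106596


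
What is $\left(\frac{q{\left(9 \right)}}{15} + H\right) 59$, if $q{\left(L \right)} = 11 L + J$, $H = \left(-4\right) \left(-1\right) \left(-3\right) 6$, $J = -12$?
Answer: $- \frac{19529}{5} \approx -3905.8$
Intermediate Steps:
$H = -72$ ($H = 4 \left(-3\right) 6 = \left(-12\right) 6 = -72$)
$q{\left(L \right)} = -12 + 11 L$ ($q{\left(L \right)} = 11 L - 12 = -12 + 11 L$)
$\left(\frac{q{\left(9 \right)}}{15} + H\right) 59 = \left(\frac{-12 + 11 \cdot 9}{15} - 72\right) 59 = \left(\left(-12 + 99\right) \frac{1}{15} - 72\right) 59 = \left(87 \cdot \frac{1}{15} - 72\right) 59 = \left(\frac{29}{5} - 72\right) 59 = \left(- \frac{331}{5}\right) 59 = - \frac{19529}{5}$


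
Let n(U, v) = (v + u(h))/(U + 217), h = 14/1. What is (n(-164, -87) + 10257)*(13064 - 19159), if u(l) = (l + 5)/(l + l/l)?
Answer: -187519667/3 ≈ -6.2507e+7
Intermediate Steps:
h = 14 (h = 14*1 = 14)
u(l) = (5 + l)/(1 + l) (u(l) = (5 + l)/(l + 1) = (5 + l)/(1 + l))
n(U, v) = (19/15 + v)/(217 + U) (n(U, v) = (v + (5 + 14)/(1 + 14))/(U + 217) = (v + 19/15)/(217 + U) = (19/15 + v)/(217 + U))
(n(-164, -87) + 10257)*(13064 - 19159) = ((19/15 - 87)/(217 - 164) + 10257)*(13064 - 19159) = (-1286/15/53 + 10257)*(-6095) = ((1/53)*(-1286/15) + 10257)*(-6095) = (-1286/795 + 10257)*(-6095) = (8153029/795)*(-6095) = -187519667/3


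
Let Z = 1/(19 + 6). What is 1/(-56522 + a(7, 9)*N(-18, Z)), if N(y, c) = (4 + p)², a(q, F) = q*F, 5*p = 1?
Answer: -25/1385267 ≈ -1.8047e-5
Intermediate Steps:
p = ⅕ (p = (⅕)*1 = ⅕ ≈ 0.20000)
Z = 1/25 ≈ 0.040000
a(q, F) = F*q
N(y, c) = 441/25 (N(y, c) = (4 + ⅕)² = (21/5)² = 441/25)
1/(-56522 + a(7, 9)*N(-18, Z)) = 1/(-56522 + (9*7)*(441/25)) = 1/(-56522 + 63*(441/25)) = 1/(-56522 + 27783/25) = 1/(-1385267/25) = -25/1385267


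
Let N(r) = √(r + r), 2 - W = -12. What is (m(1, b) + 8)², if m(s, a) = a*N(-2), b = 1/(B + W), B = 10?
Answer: (96 + I)²/144 ≈ 63.993 + 1.3333*I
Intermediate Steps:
W = 14 (W = 2 - 1*(-12) = 2 + 12 = 14)
N(r) = √2*√r (N(r) = √(2*r) = √2*√r)
b = 1/24 (b = 1/(10 + 14) = 1/24 ≈ 0.041667)
m(s, a) = 2*I*a (m(s, a) = a*(√2*√(-2)) = a*(√2*(I*√2)) = a*(2*I) = 2*I*a)
(m(1, b) + 8)² = (2*I*(1/24) + 8)² = (I/12 + 8)² = (8 + I/12)²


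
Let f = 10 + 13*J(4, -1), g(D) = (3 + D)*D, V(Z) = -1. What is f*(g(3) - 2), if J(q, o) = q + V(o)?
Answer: 784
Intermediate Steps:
J(q, o) = -1 + q (J(q, o) = q - 1 = -1 + q)
g(D) = D*(3 + D)
f = 49 (f = 10 + 13*(-1 + 4) = 10 + 13*3 = 10 + 39 = 49)
f*(g(3) - 2) = 49*(3*(3 + 3) - 2) = 49*(3*6 - 2) = 49*(18 - 2) = 49*16 = 784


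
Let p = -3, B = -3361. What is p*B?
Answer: 10083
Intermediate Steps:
p*B = -3*(-3361) = 10083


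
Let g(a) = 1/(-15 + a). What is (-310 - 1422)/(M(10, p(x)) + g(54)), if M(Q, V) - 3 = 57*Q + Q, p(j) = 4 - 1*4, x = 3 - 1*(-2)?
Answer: -33774/11369 ≈ -2.9707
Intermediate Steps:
x = 5 (x = 3 + 2 = 5)
p(j) = 0 (p(j) = 4 - 4 = 0)
M(Q, V) = 3 + 58*Q (M(Q, V) = 3 + (57*Q + Q) = 3 + 58*Q)
(-310 - 1422)/(M(10, p(x)) + g(54)) = (-310 - 1422)/((3 + 58*10) + 1/(-15 + 54)) = -1732/((3 + 580) + 1/39) = -1732/(583 + 1/39) = -1732/22738/39 = -1732*39/22738 = -33774/11369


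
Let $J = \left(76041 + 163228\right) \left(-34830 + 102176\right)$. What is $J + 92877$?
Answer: $16113902951$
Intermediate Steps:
$J = 16113810074$ ($J = 239269 \cdot 67346 = 16113810074$)
$J + 92877 = 16113810074 + 92877 = 16113902951$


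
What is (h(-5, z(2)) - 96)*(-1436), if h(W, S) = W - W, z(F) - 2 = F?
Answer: 137856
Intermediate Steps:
z(F) = 2 + F
h(W, S) = 0
(h(-5, z(2)) - 96)*(-1436) = (0 - 96)*(-1436) = -96*(-1436) = 137856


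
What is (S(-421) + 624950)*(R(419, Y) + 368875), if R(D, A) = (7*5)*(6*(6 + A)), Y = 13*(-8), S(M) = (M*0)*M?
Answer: 217666960250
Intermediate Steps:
S(M) = 0 (S(M) = 0*M = 0)
Y = -104
R(D, A) = 1260 + 210*A (R(D, A) = 35*(36 + 6*A) = 1260 + 210*A)
(S(-421) + 624950)*(R(419, Y) + 368875) = (0 + 624950)*((1260 + 210*(-104)) + 368875) = 624950*((1260 - 21840) + 368875) = 624950*(-20580 + 368875) = 624950*348295 = 217666960250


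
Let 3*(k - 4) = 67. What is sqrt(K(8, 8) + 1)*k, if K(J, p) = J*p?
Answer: 79*sqrt(65)/3 ≈ 212.31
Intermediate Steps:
k = 79/3 (k = 4 + (1/3)*67 = 4 + 67/3 = 79/3 ≈ 26.333)
sqrt(K(8, 8) + 1)*k = sqrt(8*8 + 1)*(79/3) = sqrt(64 + 1)*(79/3) = sqrt(65)*(79/3) = 79*sqrt(65)/3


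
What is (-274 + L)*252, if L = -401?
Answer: -170100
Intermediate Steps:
(-274 + L)*252 = (-274 - 401)*252 = -675*252 = -170100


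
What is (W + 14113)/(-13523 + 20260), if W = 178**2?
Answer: 45797/6737 ≈ 6.7978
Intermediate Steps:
W = 31684
(W + 14113)/(-13523 + 20260) = (31684 + 14113)/(-13523 + 20260) = 45797/6737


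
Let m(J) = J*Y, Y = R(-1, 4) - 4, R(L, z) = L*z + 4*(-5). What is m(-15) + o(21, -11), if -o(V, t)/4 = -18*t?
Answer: -372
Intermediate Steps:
R(L, z) = -20 + L*z (R(L, z) = L*z - 20 = -20 + L*z)
Y = -28 (Y = (-20 - 1*4) - 4 = (-20 - 4) - 4 = -24 - 4 = -28)
m(J) = -28*J (m(J) = J*(-28) = -28*J)
o(V, t) = 72*t (o(V, t) = -(-72)*t = 72*t)
m(-15) + o(21, -11) = -28*(-15) + 72*(-11) = 420 - 792 = -372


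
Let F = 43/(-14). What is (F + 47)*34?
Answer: 10455/7 ≈ 1493.6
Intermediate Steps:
F = -43/14 (F = 43*(-1/14) = -43/14 ≈ -3.0714)
(F + 47)*34 = (-43/14 + 47)*34 = (615/14)*34 = 10455/7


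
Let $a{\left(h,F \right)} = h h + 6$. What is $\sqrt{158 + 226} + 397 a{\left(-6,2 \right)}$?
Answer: $16674 + 8 \sqrt{6} \approx 16694.0$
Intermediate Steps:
$a{\left(h,F \right)} = 6 + h^{2}$ ($a{\left(h,F \right)} = h^{2} + 6 = 6 + h^{2}$)
$\sqrt{158 + 226} + 397 a{\left(-6,2 \right)} = \sqrt{158 + 226} + 397 \left(6 + \left(-6\right)^{2}\right) = \sqrt{384} + 397 \left(6 + 36\right) = 8 \sqrt{6} + 397 \cdot 42 = 8 \sqrt{6} + 16674 = 16674 + 8 \sqrt{6}$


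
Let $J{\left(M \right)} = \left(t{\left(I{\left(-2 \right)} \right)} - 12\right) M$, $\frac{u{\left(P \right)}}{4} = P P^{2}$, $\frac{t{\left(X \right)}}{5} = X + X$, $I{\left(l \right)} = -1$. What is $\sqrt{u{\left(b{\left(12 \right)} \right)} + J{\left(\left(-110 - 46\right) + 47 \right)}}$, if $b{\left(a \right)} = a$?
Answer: $7 \sqrt{190} \approx 96.488$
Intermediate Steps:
$t{\left(X \right)} = 10 X$ ($t{\left(X \right)} = 5 \left(X + X\right) = 5 \cdot 2 X = 10 X$)
$u{\left(P \right)} = 4 P^{3}$ ($u{\left(P \right)} = 4 P P^{2} = 4 P^{3}$)
$J{\left(M \right)} = - 22 M$ ($J{\left(M \right)} = \left(10 \left(-1\right) - 12\right) M = \left(-10 - 12\right) M = - 22 M$)
$\sqrt{u{\left(b{\left(12 \right)} \right)} + J{\left(\left(-110 - 46\right) + 47 \right)}} = \sqrt{4 \cdot 12^{3} - 22 \left(\left(-110 - 46\right) + 47\right)} = \sqrt{4 \cdot 1728 - 22 \left(-156 + 47\right)} = \sqrt{6912 - -2398} = \sqrt{6912 + 2398} = \sqrt{9310} = 7 \sqrt{190}$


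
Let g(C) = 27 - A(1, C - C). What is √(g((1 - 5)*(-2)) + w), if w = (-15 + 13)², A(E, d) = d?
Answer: √31 ≈ 5.5678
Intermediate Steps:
w = 4 (w = (-2)² = 4)
g(C) = 27 (g(C) = 27 - (C - C) = 27 - 1*0 = 27 + 0 = 27)
√(g((1 - 5)*(-2)) + w) = √(27 + 4) = √31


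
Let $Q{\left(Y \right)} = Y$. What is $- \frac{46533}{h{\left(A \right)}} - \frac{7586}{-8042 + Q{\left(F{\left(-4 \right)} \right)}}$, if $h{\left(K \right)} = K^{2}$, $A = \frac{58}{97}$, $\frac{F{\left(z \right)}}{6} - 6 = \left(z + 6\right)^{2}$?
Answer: $- \frac{1747362767375}{13425724} \approx -1.3015 \cdot 10^{5}$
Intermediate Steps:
$F{\left(z \right)} = 36 + 6 \left(6 + z\right)^{2}$ ($F{\left(z \right)} = 36 + 6 \left(z + 6\right)^{2} = 36 + 6 \left(6 + z\right)^{2}$)
$A = \frac{58}{97}$ ($A = 58 \cdot \frac{1}{97} = \frac{58}{97} \approx 0.59794$)
$- \frac{46533}{h{\left(A \right)}} - \frac{7586}{-8042 + Q{\left(F{\left(-4 \right)} \right)}} = - \frac{46533}{\left(\frac{58}{97}\right)^{2}} - \frac{7586}{-8042 + \left(36 + 6 \left(6 - 4\right)^{2}\right)} = - \frac{46533}{\frac{3364}{9409}} - \frac{7586}{-8042 + \left(36 + 6 \cdot 2^{2}\right)} = \left(-46533\right) \frac{9409}{3364} - \frac{7586}{-8042 + \left(36 + 6 \cdot 4\right)} = - \frac{437828997}{3364} - \frac{7586}{-8042 + \left(36 + 24\right)} = - \frac{437828997}{3364} - \frac{7586}{-8042 + 60} = - \frac{437828997}{3364} - \frac{7586}{-7982} = - \frac{437828997}{3364} - - \frac{3793}{3991} = - \frac{437828997}{3364} + \frac{3793}{3991} = - \frac{1747362767375}{13425724}$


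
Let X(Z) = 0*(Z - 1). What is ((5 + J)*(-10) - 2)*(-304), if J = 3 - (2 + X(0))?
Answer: 18848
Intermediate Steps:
X(Z) = 0 (X(Z) = 0*(-1 + Z) = 0)
J = 1 (J = 3 - (2 + 0) = 3 - 1*2 = 3 - 2 = 1)
((5 + J)*(-10) - 2)*(-304) = ((5 + 1)*(-10) - 2)*(-304) = (6*(-10) - 2)*(-304) = (-60 - 2)*(-304) = -62*(-304) = 18848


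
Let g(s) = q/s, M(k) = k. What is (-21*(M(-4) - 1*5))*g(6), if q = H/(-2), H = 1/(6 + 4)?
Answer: -63/40 ≈ -1.5750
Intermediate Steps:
H = 1/10 ≈ 0.10000
q = -1/20 (q = (1/10)/(-2) = (1/10)*(-1/2) = -1/20 ≈ -0.050000)
g(s) = -1/(20*s)
(-21*(M(-4) - 1*5))*g(6) = (-21*(-4 - 1*5))*(-1/20/6) = (-21*(-4 - 5))*(-1/20*1/6) = -21*(-9)*(-1/120) = 189*(-1/120) = -63/40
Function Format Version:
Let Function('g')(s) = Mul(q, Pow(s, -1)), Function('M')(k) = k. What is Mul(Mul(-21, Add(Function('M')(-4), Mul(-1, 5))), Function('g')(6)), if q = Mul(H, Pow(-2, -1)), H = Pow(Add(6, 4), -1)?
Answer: Rational(-63, 40) ≈ -1.5750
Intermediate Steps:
H = Rational(1, 10) (H = Pow(10, -1) = Rational(1, 10) ≈ 0.10000)
q = Rational(-1, 20) (q = Mul(Rational(1, 10), Pow(-2, -1)) = Mul(Rational(1, 10), Rational(-1, 2)) = Rational(-1, 20) ≈ -0.050000)
Function('g')(s) = Mul(Rational(-1, 20), Pow(s, -1))
Mul(Mul(-21, Add(Function('M')(-4), Mul(-1, 5))), Function('g')(6)) = Mul(Mul(-21, Add(-4, Mul(-1, 5))), Mul(Rational(-1, 20), Pow(6, -1))) = Mul(Mul(-21, Add(-4, -5)), Mul(Rational(-1, 20), Rational(1, 6))) = Mul(Mul(-21, -9), Rational(-1, 120)) = Mul(189, Rational(-1, 120)) = Rational(-63, 40)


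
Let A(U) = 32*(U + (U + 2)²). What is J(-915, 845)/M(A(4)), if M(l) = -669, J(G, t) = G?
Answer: 305/223 ≈ 1.3677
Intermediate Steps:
A(U) = 32*U + 32*(2 + U)² (A(U) = 32*(U + (2 + U)²) = 32*U + 32*(2 + U)²)
J(-915, 845)/M(A(4)) = -915/(-669) = -915*(-1/669) = 305/223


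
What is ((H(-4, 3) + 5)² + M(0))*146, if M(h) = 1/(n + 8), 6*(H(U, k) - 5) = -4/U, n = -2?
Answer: 272071/18 ≈ 15115.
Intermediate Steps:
H(U, k) = 5 - 2/(3*U) (H(U, k) = 5 + (-4/U)/6 = 5 - 2/(3*U))
M(h) = ⅙ (M(h) = 1/(-2 + 8) = 1/6 = ⅙)
((H(-4, 3) + 5)² + M(0))*146 = (((5 - ⅔/(-4)) + 5)² + ⅙)*146 = (((5 - ⅔*(-¼)) + 5)² + ⅙)*146 = (((5 + ⅙) + 5)² + ⅙)*146 = ((31/6 + 5)² + ⅙)*146 = ((61/6)² + ⅙)*146 = (3721/36 + ⅙)*146 = (3727/36)*146 = 272071/18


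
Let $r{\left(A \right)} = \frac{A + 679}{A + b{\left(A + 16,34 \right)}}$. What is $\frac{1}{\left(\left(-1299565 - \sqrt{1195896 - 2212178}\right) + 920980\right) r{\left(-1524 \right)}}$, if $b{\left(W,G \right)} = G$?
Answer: $- \frac{112818330}{24222367527683} + \frac{298 i \sqrt{1016282}}{24222367527683} \approx -4.6576 \cdot 10^{-6} + 1.2402 \cdot 10^{-8} i$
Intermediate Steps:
$r{\left(A \right)} = \frac{679 + A}{34 + A}$ ($r{\left(A \right)} = \frac{A + 679}{A + 34} = \frac{679 + A}{34 + A}$)
$\frac{1}{\left(\left(-1299565 - \sqrt{1195896 - 2212178}\right) + 920980\right) r{\left(-1524 \right)}} = \frac{1}{\left(\left(-1299565 - \sqrt{1195896 - 2212178}\right) + 920980\right) \frac{679 - 1524}{34 - 1524}} = \frac{1}{\left(\left(-1299565 - \sqrt{-1016282}\right) + 920980\right) \frac{1}{-1490} \left(-845\right)} = \frac{1}{\left(\left(-1299565 - i \sqrt{1016282}\right) + 920980\right) \left(\left(- \frac{1}{1490}\right) \left(-845\right)\right)} = \frac{1}{\left(\left(-1299565 - i \sqrt{1016282}\right) + 920980\right) \frac{169}{298}} = \frac{1}{-378585 - i \sqrt{1016282}} \cdot \frac{298}{169} = \frac{298}{169 \left(-378585 - i \sqrt{1016282}\right)}$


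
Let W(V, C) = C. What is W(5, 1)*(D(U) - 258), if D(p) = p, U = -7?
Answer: -265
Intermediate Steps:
W(5, 1)*(D(U) - 258) = 1*(-7 - 258) = 1*(-265) = -265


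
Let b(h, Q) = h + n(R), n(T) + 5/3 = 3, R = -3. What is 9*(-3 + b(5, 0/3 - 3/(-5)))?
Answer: 30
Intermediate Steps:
n(T) = 4/3 (n(T) = -5/3 + 3 = 4/3)
b(h, Q) = 4/3 + h (b(h, Q) = h + 4/3 = 4/3 + h)
9*(-3 + b(5, 0/3 - 3/(-5))) = 9*(-3 + (4/3 + 5)) = 9*(-3 + 19/3) = 9*(10/3) = 30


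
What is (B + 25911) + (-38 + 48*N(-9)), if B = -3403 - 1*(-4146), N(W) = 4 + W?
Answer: 26376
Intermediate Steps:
B = 743 (B = -3403 + 4146 = 743)
(B + 25911) + (-38 + 48*N(-9)) = (743 + 25911) + (-38 + 48*(4 - 9)) = 26654 + (-38 + 48*(-5)) = 26654 + (-38 - 240) = 26654 - 278 = 26376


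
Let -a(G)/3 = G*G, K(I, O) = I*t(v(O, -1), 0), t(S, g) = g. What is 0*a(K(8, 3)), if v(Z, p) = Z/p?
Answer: 0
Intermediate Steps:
K(I, O) = 0 (K(I, O) = I*0 = 0)
a(G) = -3*G**2 (a(G) = -3*G*G = -3*G**2)
0*a(K(8, 3)) = 0*(-3*0**2) = 0*(-3*0) = 0*0 = 0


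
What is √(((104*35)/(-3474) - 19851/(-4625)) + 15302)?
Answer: √4390165168668085/535575 ≈ 123.71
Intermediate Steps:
√(((104*35)/(-3474) - 19851/(-4625)) + 15302) = √((3640*(-1/3474) - 19851*(-1/4625)) + 15302) = √((-1820/1737 + 19851/4625) + 15302) = √(26063687/8033625 + 15302) = √(122956593437/8033625) = √4390165168668085/535575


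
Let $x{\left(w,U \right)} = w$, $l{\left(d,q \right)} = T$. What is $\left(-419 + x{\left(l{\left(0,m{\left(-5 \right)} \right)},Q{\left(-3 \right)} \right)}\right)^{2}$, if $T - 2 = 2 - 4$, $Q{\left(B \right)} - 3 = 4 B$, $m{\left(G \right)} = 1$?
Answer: $175561$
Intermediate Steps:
$Q{\left(B \right)} = 3 + 4 B$
$T = 0$ ($T = 2 + \left(2 - 4\right) = 2 - 2 = 0$)
$l{\left(d,q \right)} = 0$
$\left(-419 + x{\left(l{\left(0,m{\left(-5 \right)} \right)},Q{\left(-3 \right)} \right)}\right)^{2} = \left(-419 + 0\right)^{2} = \left(-419\right)^{2} = 175561$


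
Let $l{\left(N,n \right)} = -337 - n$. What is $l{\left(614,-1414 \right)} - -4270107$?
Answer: $4271184$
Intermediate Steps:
$l{\left(614,-1414 \right)} - -4270107 = \left(-337 - -1414\right) - -4270107 = \left(-337 + 1414\right) + 4270107 = 1077 + 4270107 = 4271184$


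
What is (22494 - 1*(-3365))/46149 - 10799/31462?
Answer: 315212807/1451939838 ≈ 0.21710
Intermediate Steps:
(22494 - 1*(-3365))/46149 - 10799/31462 = (22494 + 3365)*(1/46149) - 10799*1/31462 = 25859*(1/46149) - 10799/31462 = 25859/46149 - 10799/31462 = 315212807/1451939838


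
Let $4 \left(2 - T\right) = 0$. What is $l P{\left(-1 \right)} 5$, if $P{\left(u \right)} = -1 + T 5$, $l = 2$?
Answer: $90$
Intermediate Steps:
$T = 2$ ($T = 2 - 0 = 2 + 0 = 2$)
$P{\left(u \right)} = 9$ ($P{\left(u \right)} = -1 + 2 \cdot 5 = -1 + 10 = 9$)
$l P{\left(-1 \right)} 5 = 2 \cdot 9 \cdot 5 = 18 \cdot 5 = 90$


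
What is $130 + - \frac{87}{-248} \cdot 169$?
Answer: $\frac{46943}{248} \approx 189.29$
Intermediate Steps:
$130 + - \frac{87}{-248} \cdot 169 = 130 + \left(-87\right) \left(- \frac{1}{248}\right) 169 = 130 + \frac{87}{248} \cdot 169 = 130 + \frac{14703}{248} = \frac{46943}{248}$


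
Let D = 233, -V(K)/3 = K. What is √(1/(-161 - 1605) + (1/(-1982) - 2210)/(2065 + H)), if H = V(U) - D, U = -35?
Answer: I*√3279489144616716655/1694977661 ≈ 1.0684*I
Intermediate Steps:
V(K) = -3*K
H = -128 (H = -3*(-35) - 1*233 = 105 - 233 = -128)
√(1/(-161 - 1605) + (1/(-1982) - 2210)/(2065 + H)) = √(1/(-161 - 1605) + (1/(-1982) - 2210)/(2065 - 128)) = √(1/(-1766) + (-1/1982 - 2210)/1937) = √(-1/1766 - 4380221/1982*1/1937) = √(-1/1766 - 4380221/3839134) = √(-1934827355/1694977661) = I*√3279489144616716655/1694977661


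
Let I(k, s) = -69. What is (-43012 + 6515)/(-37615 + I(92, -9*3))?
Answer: 36497/37684 ≈ 0.96850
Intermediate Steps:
(-43012 + 6515)/(-37615 + I(92, -9*3)) = (-43012 + 6515)/(-37615 - 69) = -36497/(-37684) = -36497*(-1/37684) = 36497/37684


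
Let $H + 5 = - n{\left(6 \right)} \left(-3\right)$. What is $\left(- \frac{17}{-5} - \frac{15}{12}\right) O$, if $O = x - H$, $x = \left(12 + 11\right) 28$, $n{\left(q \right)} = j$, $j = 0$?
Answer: $\frac{27907}{20} \approx 1395.3$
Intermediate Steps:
$n{\left(q \right)} = 0$
$H = -5$ ($H = -5 + \left(-1\right) 0 \left(-3\right) = -5 + 0 \left(-3\right) = -5 + 0 = -5$)
$x = 644$ ($x = 23 \cdot 28 = 644$)
$O = 649$ ($O = 644 - -5 = 644 + 5 = 649$)
$\left(- \frac{17}{-5} - \frac{15}{12}\right) O = \left(- \frac{17}{-5} - \frac{15}{12}\right) 649 = \left(\left(-17\right) \left(- \frac{1}{5}\right) - \frac{5}{4}\right) 649 = \left(\frac{17}{5} - \frac{5}{4}\right) 649 = \frac{43}{20} \cdot 649 = \frac{27907}{20}$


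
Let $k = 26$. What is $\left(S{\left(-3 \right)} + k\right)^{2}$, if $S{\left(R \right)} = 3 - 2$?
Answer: $729$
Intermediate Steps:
$S{\left(R \right)} = 1$ ($S{\left(R \right)} = 3 - 2 = 1$)
$\left(S{\left(-3 \right)} + k\right)^{2} = \left(1 + 26\right)^{2} = 27^{2} = 729$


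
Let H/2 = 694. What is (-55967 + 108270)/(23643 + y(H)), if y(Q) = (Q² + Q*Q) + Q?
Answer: 52303/3878119 ≈ 0.013487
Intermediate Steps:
H = 1388 (H = 2*694 = 1388)
y(Q) = Q + 2*Q² (y(Q) = (Q² + Q²) + Q = 2*Q² + Q = Q + 2*Q²)
(-55967 + 108270)/(23643 + y(H)) = (-55967 + 108270)/(23643 + 1388*(1 + 2*1388)) = 52303/(23643 + 1388*(1 + 2776)) = 52303/(23643 + 1388*2777) = 52303/(23643 + 3854476) = 52303/3878119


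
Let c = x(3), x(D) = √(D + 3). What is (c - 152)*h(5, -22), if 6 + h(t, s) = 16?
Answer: -1520 + 10*√6 ≈ -1495.5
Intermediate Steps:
h(t, s) = 10 (h(t, s) = -6 + 16 = 10)
x(D) = √(3 + D)
c = √6 (c = √(3 + 3) = √6 ≈ 2.4495)
(c - 152)*h(5, -22) = (√6 - 152)*10 = (-152 + √6)*10 = -1520 + 10*√6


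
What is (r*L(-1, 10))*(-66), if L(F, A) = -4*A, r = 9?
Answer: 23760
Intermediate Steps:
(r*L(-1, 10))*(-66) = (9*(-4*10))*(-66) = (9*(-40))*(-66) = -360*(-66) = 23760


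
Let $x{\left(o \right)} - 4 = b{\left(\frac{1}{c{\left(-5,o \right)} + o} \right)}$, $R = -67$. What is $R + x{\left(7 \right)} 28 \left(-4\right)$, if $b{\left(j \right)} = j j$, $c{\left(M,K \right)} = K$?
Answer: $- \frac{3609}{7} \approx -515.57$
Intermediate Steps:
$b{\left(j \right)} = j^{2}$
$x{\left(o \right)} = 4 + \frac{1}{4 o^{2}}$ ($x{\left(o \right)} = 4 + \left(\frac{1}{o + o}\right)^{2} = 4 + \left(\frac{1}{2 o}\right)^{2} = 4 + \frac{1}{4 o^{2}}$)
$R + x{\left(7 \right)} 28 \left(-4\right) = -67 + \left(4 + \frac{1}{4 \cdot 49}\right) 28 \left(-4\right) = -67 + \left(4 + \frac{1}{4} \cdot \frac{1}{49}\right) \left(-112\right) = -67 + \left(4 + \frac{1}{196}\right) \left(-112\right) = -67 + \frac{785}{196} \left(-112\right) = -67 - \frac{3140}{7} = - \frac{3609}{7}$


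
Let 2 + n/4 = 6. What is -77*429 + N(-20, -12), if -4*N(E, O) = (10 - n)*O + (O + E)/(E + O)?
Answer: -132205/4 ≈ -33051.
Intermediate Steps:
n = 16 (n = -8 + 4*6 = -8 + 24 = 16)
N(E, O) = -¼ + 3*O/2 (N(E, O) = -((10 - 1*16)*O + (O + E)/(E + O))/4 = -((10 - 16)*O + (E + O)/(E + O))/4 = -(-6*O + 1)/4 = -(1 - 6*O)/4 = -¼ + 3*O/2)
-77*429 + N(-20, -12) = -77*429 + (-¼ + (3/2)*(-12)) = -33033 + (-¼ - 18) = -33033 - 73/4 = -132205/4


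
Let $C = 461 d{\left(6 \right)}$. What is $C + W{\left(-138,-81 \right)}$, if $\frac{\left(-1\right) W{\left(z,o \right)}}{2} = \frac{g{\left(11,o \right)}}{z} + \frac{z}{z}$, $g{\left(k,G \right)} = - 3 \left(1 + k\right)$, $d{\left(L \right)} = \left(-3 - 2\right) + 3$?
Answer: $- \frac{21264}{23} \approx -924.52$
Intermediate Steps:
$d{\left(L \right)} = -2$ ($d{\left(L \right)} = -5 + 3 = -2$)
$g{\left(k,G \right)} = -3 - 3 k$
$C = -922$ ($C = 461 \left(-2\right) = -922$)
$W{\left(z,o \right)} = -2 + \frac{72}{z}$ ($W{\left(z,o \right)} = - 2 \left(\frac{-3 - 33}{z} + \frac{z}{z}\right) = - 2 \left(\frac{-3 - 33}{z} + 1\right) = - 2 \left(- \frac{36}{z} + 1\right) = - 2 \left(1 - \frac{36}{z}\right) = -2 + \frac{72}{z}$)
$C + W{\left(-138,-81 \right)} = -922 - \left(2 - \frac{72}{-138}\right) = -922 + \left(-2 + 72 \left(- \frac{1}{138}\right)\right) = -922 - \frac{58}{23} = - \frac{21264}{23}$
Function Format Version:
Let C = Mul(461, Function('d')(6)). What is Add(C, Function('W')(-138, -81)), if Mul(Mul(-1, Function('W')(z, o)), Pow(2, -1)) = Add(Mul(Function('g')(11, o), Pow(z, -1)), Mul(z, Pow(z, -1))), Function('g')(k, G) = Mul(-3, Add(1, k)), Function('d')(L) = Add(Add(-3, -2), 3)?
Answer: Rational(-21264, 23) ≈ -924.52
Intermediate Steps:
Function('d')(L) = -2 (Function('d')(L) = Add(-5, 3) = -2)
Function('g')(k, G) = Add(-3, Mul(-3, k))
C = -922 (C = Mul(461, -2) = -922)
Function('W')(z, o) = Add(-2, Mul(72, Pow(z, -1))) (Function('W')(z, o) = Mul(-2, Add(Mul(Add(-3, Mul(-3, 11)), Pow(z, -1)), Mul(z, Pow(z, -1)))) = Mul(-2, Add(Mul(Add(-3, -33), Pow(z, -1)), 1)) = Mul(-2, Add(Mul(-36, Pow(z, -1)), 1)) = Mul(-2, Add(1, Mul(-36, Pow(z, -1)))) = Add(-2, Mul(72, Pow(z, -1))))
Add(C, Function('W')(-138, -81)) = Add(-922, Add(-2, Mul(72, Pow(-138, -1)))) = Add(-922, Add(-2, Mul(72, Rational(-1, 138)))) = Add(-922, Add(-2, Rational(-12, 23))) = Add(-922, Rational(-58, 23)) = Rational(-21264, 23)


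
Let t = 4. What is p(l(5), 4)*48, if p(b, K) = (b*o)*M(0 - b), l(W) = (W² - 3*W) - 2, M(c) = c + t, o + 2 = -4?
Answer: 9216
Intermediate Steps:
o = -6 (o = -2 - 4 = -6)
M(c) = 4 + c (M(c) = c + 4 = 4 + c)
l(W) = -2 + W² - 3*W
p(b, K) = -6*b*(4 - b) (p(b, K) = (b*(-6))*(4 + (0 - b)) = (-6*b)*(4 - b) = -6*b*(4 - b))
p(l(5), 4)*48 = (6*(-2 + 5² - 3*5)*(-4 + (-2 + 5² - 3*5)))*48 = (6*(-2 + 25 - 15)*(-4 + (-2 + 25 - 15)))*48 = (6*8*(-4 + 8))*48 = (6*8*4)*48 = 192*48 = 9216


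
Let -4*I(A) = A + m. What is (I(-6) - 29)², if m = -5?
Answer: 11025/16 ≈ 689.06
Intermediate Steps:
I(A) = 5/4 - A/4 (I(A) = -(A - 5)/4 = -(-5 + A)/4 = 5/4 - A/4)
(I(-6) - 29)² = ((5/4 - ¼*(-6)) - 29)² = ((5/4 + 3/2) - 29)² = (11/4 - 29)² = (-105/4)² = 11025/16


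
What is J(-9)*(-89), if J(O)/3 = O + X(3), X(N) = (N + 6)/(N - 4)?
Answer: 4806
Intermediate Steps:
X(N) = (6 + N)/(-4 + N)
J(O) = -27 + 3*O (J(O) = 3*(O + (6 + 3)/(-4 + 3)) = 3*(O + 9/(-1)) = 3*(O - 1*9) = 3*(O - 9) = 3*(-9 + O) = -27 + 3*O)
J(-9)*(-89) = (-27 + 3*(-9))*(-89) = (-27 - 27)*(-89) = -54*(-89) = 4806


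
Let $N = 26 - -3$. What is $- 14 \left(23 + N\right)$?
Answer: $-728$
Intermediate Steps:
$N = 29$ ($N = 26 + 3 = 29$)
$- 14 \left(23 + N\right) = - 14 \left(23 + 29\right) = \left(-14\right) 52 = -728$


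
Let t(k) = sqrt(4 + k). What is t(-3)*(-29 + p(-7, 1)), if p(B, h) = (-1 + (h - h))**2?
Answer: -28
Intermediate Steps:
p(B, h) = 1 (p(B, h) = (-1 + 0)**2 = (-1)**2 = 1)
t(-3)*(-29 + p(-7, 1)) = sqrt(4 - 3)*(-29 + 1) = sqrt(1)*(-28) = 1*(-28) = -28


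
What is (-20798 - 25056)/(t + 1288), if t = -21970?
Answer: 22927/10341 ≈ 2.2171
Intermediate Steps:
(-20798 - 25056)/(t + 1288) = (-20798 - 25056)/(-21970 + 1288) = -45854/(-20682) = -45854*(-1/20682) = 22927/10341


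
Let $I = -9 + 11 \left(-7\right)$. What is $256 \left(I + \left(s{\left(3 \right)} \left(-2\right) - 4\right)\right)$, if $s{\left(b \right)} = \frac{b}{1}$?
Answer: $-24576$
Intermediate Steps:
$s{\left(b \right)} = b$ ($s{\left(b \right)} = b 1 = b$)
$I = -86$ ($I = -9 - 77 = -86$)
$256 \left(I + \left(s{\left(3 \right)} \left(-2\right) - 4\right)\right) = 256 \left(-86 + \left(3 \left(-2\right) - 4\right)\right) = 256 \left(-86 - 10\right) = 256 \left(-96\right) = -24576$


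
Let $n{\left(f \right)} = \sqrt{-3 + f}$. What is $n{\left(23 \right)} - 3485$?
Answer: $-3485 + 2 \sqrt{5} \approx -3480.5$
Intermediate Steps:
$n{\left(23 \right)} - 3485 = \sqrt{-3 + 23} - 3485 = \sqrt{20} - 3485 = 2 \sqrt{5} - 3485 = -3485 + 2 \sqrt{5}$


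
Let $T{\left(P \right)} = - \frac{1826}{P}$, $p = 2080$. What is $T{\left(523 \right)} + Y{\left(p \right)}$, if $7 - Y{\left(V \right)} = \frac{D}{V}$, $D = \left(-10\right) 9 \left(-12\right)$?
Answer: $\frac{81299}{27196} \approx 2.9894$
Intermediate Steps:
$D = 1080$ ($D = \left(-90\right) \left(-12\right) = 1080$)
$Y{\left(V \right)} = 7 - \frac{1080}{V}$
$T{\left(523 \right)} + Y{\left(p \right)} = - \frac{1826}{523} + \left(7 - \frac{1080}{2080}\right) = \left(-1826\right) \frac{1}{523} + \left(7 - \frac{27}{52}\right) = - \frac{1826}{523} + \left(7 - \frac{27}{52}\right) = - \frac{1826}{523} + \frac{337}{52} = \frac{81299}{27196}$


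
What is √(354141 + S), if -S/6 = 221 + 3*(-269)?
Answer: √357657 ≈ 598.04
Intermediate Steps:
S = 3516 (S = -6*(221 + 3*(-269)) = -6*(221 - 807) = -6*(-586) = 3516)
√(354141 + S) = √(354141 + 3516) = √357657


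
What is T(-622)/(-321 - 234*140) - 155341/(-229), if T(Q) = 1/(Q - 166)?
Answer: 4049402469577/5969532612 ≈ 678.34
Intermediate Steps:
T(Q) = 1/(-166 + Q)
T(-622)/(-321 - 234*140) - 155341/(-229) = 1/((-166 - 622)*(-321 - 234*140)) - 155341/(-229) = 1/((-788)*(-321 - 32760)) - 155341*(-1/229) = -1/788/(-33081) + 155341/229 = -1/788*(-1/33081) + 155341/229 = 1/26067828 + 155341/229 = 4049402469577/5969532612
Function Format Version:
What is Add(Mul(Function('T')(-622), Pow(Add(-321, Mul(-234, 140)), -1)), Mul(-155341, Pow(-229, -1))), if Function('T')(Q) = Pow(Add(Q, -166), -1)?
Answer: Rational(4049402469577, 5969532612) ≈ 678.34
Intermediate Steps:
Function('T')(Q) = Pow(Add(-166, Q), -1)
Add(Mul(Function('T')(-622), Pow(Add(-321, Mul(-234, 140)), -1)), Mul(-155341, Pow(-229, -1))) = Add(Mul(Pow(Add(-166, -622), -1), Pow(Add(-321, Mul(-234, 140)), -1)), Mul(-155341, Pow(-229, -1))) = Add(Mul(Pow(-788, -1), Pow(Add(-321, -32760), -1)), Mul(-155341, Rational(-1, 229))) = Add(Mul(Rational(-1, 788), Pow(-33081, -1)), Rational(155341, 229)) = Add(Mul(Rational(-1, 788), Rational(-1, 33081)), Rational(155341, 229)) = Add(Rational(1, 26067828), Rational(155341, 229)) = Rational(4049402469577, 5969532612)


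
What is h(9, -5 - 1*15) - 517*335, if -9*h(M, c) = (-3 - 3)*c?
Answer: -519625/3 ≈ -1.7321e+5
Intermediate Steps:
h(M, c) = 2*c/3 (h(M, c) = -(-3 - 3)*c/9 = -(-2)*c/3 = 2*c/3)
h(9, -5 - 1*15) - 517*335 = 2*(-5 - 1*15)/3 - 517*335 = 2*(-5 - 15)/3 - 173195 = (2/3)*(-20) - 173195 = -40/3 - 173195 = -519625/3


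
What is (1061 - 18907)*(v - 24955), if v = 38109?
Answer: -234746284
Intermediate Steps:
(1061 - 18907)*(v - 24955) = (1061 - 18907)*(38109 - 24955) = -17846*13154 = -234746284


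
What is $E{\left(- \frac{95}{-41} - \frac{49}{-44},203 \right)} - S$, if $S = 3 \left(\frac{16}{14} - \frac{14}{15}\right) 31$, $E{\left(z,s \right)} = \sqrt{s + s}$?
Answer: $- \frac{682}{35} + \sqrt{406} \approx 0.66373$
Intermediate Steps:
$E{\left(z,s \right)} = \sqrt{2} \sqrt{s}$ ($E{\left(z,s \right)} = \sqrt{2 s} = \sqrt{2} \sqrt{s}$)
$S = \frac{682}{35}$ ($S = 3 \left(16 \cdot \frac{1}{14} - \frac{14}{15}\right) 31 = 3 \left(\frac{8}{7} - \frac{14}{15}\right) 31 = 3 \cdot \frac{22}{105} \cdot 31 = \frac{22}{35} \cdot 31 = \frac{682}{35} \approx 19.486$)
$E{\left(- \frac{95}{-41} - \frac{49}{-44},203 \right)} - S = \sqrt{2} \sqrt{203} - \frac{682}{35} = \sqrt{406} - \frac{682}{35} = - \frac{682}{35} + \sqrt{406}$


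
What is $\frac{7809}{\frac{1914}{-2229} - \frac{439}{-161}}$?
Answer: $\frac{49165053}{11761} \approx 4180.3$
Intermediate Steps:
$\frac{7809}{\frac{1914}{-2229} - \frac{439}{-161}} = \frac{7809}{1914 \left(- \frac{1}{2229}\right) - - \frac{439}{161}} = \frac{7809}{- \frac{638}{743} + \frac{439}{161}} = \frac{7809}{\frac{223459}{119623}} = 7809 \cdot \frac{119623}{223459} = \frac{49165053}{11761}$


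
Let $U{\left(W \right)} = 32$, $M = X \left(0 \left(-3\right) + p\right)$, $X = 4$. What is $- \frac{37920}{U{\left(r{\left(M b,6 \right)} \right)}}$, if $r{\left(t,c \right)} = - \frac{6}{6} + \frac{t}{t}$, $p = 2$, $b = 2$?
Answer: $-1185$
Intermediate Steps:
$M = 8$ ($M = 4 \left(0 \left(-3\right) + 2\right) = 4 \left(0 + 2\right) = 4 \cdot 2 = 8$)
$r{\left(t,c \right)} = 0$ ($r{\left(t,c \right)} = \left(-6\right) \frac{1}{6} + 1 = -1 + 1 = 0$)
$- \frac{37920}{U{\left(r{\left(M b,6 \right)} \right)}} = - \frac{37920}{32} = \left(-37920\right) \frac{1}{32} = -1185$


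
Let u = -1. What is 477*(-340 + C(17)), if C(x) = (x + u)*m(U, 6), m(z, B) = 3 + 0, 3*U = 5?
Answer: -139284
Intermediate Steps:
U = 5/3 (U = (⅓)*5 = 5/3 ≈ 1.6667)
m(z, B) = 3
C(x) = -3 + 3*x (C(x) = (x - 1)*3 = (-1 + x)*3 = -3 + 3*x)
477*(-340 + C(17)) = 477*(-340 + (-3 + 3*17)) = 477*(-340 + (-3 + 51)) = 477*(-340 + 48) = 477*(-292) = -139284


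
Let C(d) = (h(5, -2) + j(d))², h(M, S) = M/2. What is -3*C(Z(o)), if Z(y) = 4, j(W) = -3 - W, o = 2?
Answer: -243/4 ≈ -60.750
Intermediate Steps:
h(M, S) = M/2 (h(M, S) = M*(½) = M/2)
C(d) = (-½ - d)² (C(d) = ((½)*5 + (-3 - d))² = (5/2 + (-3 - d))² = (-½ - d)²)
-3*C(Z(o)) = -3*(1 + 2*4)²/4 = -3*(1 + 8)²/4 = -3*9²/4 = -3*81/4 = -243/4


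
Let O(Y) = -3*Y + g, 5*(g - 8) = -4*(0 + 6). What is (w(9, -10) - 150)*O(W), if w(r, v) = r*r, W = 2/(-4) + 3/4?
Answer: -3381/20 ≈ -169.05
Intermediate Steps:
W = ¼ (W = 2*(-¼) + 3*(¼) = -½ + ¾ = ¼ ≈ 0.25000)
w(r, v) = r²
g = 16/5 (g = 8 + (-4*(0 + 6))/5 = 8 + (-4*6)/5 = 8 + (⅕)*(-24) = 8 - 24/5 = 16/5 ≈ 3.2000)
O(Y) = 16/5 - 3*Y (O(Y) = -3*Y + 16/5 = 16/5 - 3*Y)
(w(9, -10) - 150)*O(W) = (9² - 150)*(16/5 - 3*¼) = (81 - 150)*(16/5 - ¾) = -69*49/20 = -3381/20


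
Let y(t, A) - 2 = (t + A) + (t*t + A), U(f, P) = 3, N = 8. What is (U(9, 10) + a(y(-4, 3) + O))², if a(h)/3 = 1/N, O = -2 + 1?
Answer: 729/64 ≈ 11.391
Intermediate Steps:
O = -1
y(t, A) = 2 + t + t² + 2*A (y(t, A) = 2 + ((t + A) + (t*t + A)) = 2 + ((A + t) + (t² + A)) = 2 + ((A + t) + (A + t²)) = 2 + (t + t² + 2*A) = 2 + t + t² + 2*A)
a(h) = 3/8
(U(9, 10) + a(y(-4, 3) + O))² = (3 + 3/8)² = (27/8)² = 729/64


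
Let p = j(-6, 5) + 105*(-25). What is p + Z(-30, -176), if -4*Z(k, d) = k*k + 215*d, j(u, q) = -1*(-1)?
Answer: 6611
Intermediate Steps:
j(u, q) = 1
Z(k, d) = -215*d/4 - k**2/4 (Z(k, d) = -(k*k + 215*d)/4 = -(k**2 + 215*d)/4 = -215*d/4 - k**2/4)
p = -2624 (p = 1 + 105*(-25) = 1 - 2625 = -2624)
p + Z(-30, -176) = -2624 + (-215/4*(-176) - 1/4*(-30)**2) = -2624 + (9460 - 1/4*900) = -2624 + (9460 - 225) = -2624 + 9235 = 6611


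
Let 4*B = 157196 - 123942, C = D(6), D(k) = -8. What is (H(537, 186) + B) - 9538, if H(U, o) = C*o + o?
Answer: -5053/2 ≈ -2526.5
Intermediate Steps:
C = -8
B = 16627/2 (B = (157196 - 123942)/4 = (¼)*33254 = 16627/2 ≈ 8313.5)
H(U, o) = -7*o (H(U, o) = -8*o + o = -7*o)
(H(537, 186) + B) - 9538 = (-7*186 + 16627/2) - 9538 = (-1302 + 16627/2) - 9538 = 14023/2 - 9538 = -5053/2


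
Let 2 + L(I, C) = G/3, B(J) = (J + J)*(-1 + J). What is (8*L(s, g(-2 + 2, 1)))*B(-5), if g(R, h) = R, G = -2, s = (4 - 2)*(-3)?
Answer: -1280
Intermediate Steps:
s = -6 (s = 2*(-3) = -6)
B(J) = 2*J*(-1 + J) (B(J) = (2*J)*(-1 + J) = 2*J*(-1 + J))
L(I, C) = -8/3 (L(I, C) = -2 - 2/3 = -8/3)
(8*L(s, g(-2 + 2, 1)))*B(-5) = (8*(-8/3))*(2*(-5)*(-1 - 5)) = -128*(-5)*(-6)/3 = -64/3*60 = -1280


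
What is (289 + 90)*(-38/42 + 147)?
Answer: 1162772/21 ≈ 55370.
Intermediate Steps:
(289 + 90)*(-38/42 + 147) = 379*(-38*1/42 + 147) = 379*(-19/21 + 147) = 379*(3068/21) = 1162772/21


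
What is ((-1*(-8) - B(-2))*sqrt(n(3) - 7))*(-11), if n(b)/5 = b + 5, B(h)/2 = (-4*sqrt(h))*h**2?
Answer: -88*sqrt(33) - 352*I*sqrt(66) ≈ -505.52 - 2859.7*I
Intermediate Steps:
B(h) = -8*h**(5/2) (B(h) = 2*((-4*sqrt(h))*h**2) = 2*(-4*h**(5/2)) = -8*h**(5/2))
n(b) = 25 + 5*b (n(b) = 5*(b + 5) = 5*(5 + b) = 25 + 5*b)
((-1*(-8) - B(-2))*sqrt(n(3) - 7))*(-11) = ((-1*(-8) - (-8)*(-2)**(5/2))*sqrt((25 + 5*3) - 7))*(-11) = ((8 - (-8)*4*I*sqrt(2))*sqrt((25 + 15) - 7))*(-11) = ((8 - (-32)*I*sqrt(2))*sqrt(40 - 7))*(-11) = ((8 + 32*I*sqrt(2))*sqrt(33))*(-11) = (sqrt(33)*(8 + 32*I*sqrt(2)))*(-11) = -11*sqrt(33)*(8 + 32*I*sqrt(2))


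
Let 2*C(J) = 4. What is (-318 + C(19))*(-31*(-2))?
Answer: -19592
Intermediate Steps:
C(J) = 2 (C(J) = (1/2)*4 = 2)
(-318 + C(19))*(-31*(-2)) = (-318 + 2)*(-31*(-2)) = -316*62 = -19592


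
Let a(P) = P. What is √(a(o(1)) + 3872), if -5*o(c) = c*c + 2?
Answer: √96785/5 ≈ 62.221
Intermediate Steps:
o(c) = -⅖ - c²/5 (o(c) = -(c*c + 2)/5 = -(c² + 2)/5 = -(2 + c²)/5 = -⅖ - c²/5)
√(a(o(1)) + 3872) = √((-⅖ - ⅕*1²) + 3872) = √((-⅖ - ⅕*1) + 3872) = √((-⅖ - ⅕) + 3872) = √(-⅗ + 3872) = √(19357/5) = √96785/5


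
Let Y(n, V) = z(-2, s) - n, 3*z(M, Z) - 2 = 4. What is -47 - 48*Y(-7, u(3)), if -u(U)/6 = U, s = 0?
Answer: -479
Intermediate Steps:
z(M, Z) = 2 (z(M, Z) = ⅔ + (⅓)*4 = ⅔ + 4/3 = 2)
u(U) = -6*U
Y(n, V) = 2 - n
-47 - 48*Y(-7, u(3)) = -47 - 48*(2 - 1*(-7)) = -47 - 48*(2 + 7) = -47 - 48*9 = -47 - 432 = -479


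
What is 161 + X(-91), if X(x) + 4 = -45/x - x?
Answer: 22613/91 ≈ 248.49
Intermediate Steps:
X(x) = -4 - x - 45/x (X(x) = -4 + (-45/x - x) = -4 + (-x - 45/x) = -4 - x - 45/x)
161 + X(-91) = 161 + (-4 - 1*(-91) - 45/(-91)) = 161 + (-4 + 91 - 45*(-1/91)) = 161 + (-4 + 91 + 45/91) = 161 + 7962/91 = 22613/91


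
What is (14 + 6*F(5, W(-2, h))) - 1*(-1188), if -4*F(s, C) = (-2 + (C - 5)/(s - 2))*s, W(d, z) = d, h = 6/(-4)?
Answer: 2469/2 ≈ 1234.5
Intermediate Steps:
h = -3/2 (h = 6*(-¼) = -3/2 ≈ -1.5000)
F(s, C) = -s*(-2 + (-5 + C)/(-2 + s))/4 (F(s, C) = -(-2 + (C - 5)/(s - 2))*s/4 = -(-2 + (-5 + C)/(-2 + s))*s/4 = -s*(-2 + (-5 + C)/(-2 + s))/4)
(14 + 6*F(5, W(-2, h))) - 1*(-1188) = (14 + 6*((¼)*5*(1 - 1*(-2) + 2*5)/(-2 + 5))) - 1*(-1188) = (14 + 6*((¼)*5*(1 + 2 + 10)/3)) + 1188 = (14 + 6*((¼)*5*(⅓)*13)) + 1188 = (14 + 6*(65/12)) + 1188 = (14 + 65/2) + 1188 = 93/2 + 1188 = 2469/2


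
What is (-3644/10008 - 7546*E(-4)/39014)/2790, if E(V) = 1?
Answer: -27210923/136170174060 ≈ -0.00019983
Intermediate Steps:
(-3644/10008 - 7546*E(-4)/39014)/2790 = (-3644/10008 - 7546*1/39014)/2790 = (-3644*1/10008 - 7546*1/39014)*(1/2790) = (-911/2502 - 3773/19507)*(1/2790) = -27210923/48806514*1/2790 = -27210923/136170174060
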